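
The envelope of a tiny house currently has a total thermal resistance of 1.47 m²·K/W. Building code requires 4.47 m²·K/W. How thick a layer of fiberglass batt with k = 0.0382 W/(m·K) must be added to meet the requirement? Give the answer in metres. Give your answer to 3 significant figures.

0.115 m

ΔR = 4.47 − 1.47 = 3 m²·K/W
L = ΔR × k = 3 × 0.0382 = 0.1146 m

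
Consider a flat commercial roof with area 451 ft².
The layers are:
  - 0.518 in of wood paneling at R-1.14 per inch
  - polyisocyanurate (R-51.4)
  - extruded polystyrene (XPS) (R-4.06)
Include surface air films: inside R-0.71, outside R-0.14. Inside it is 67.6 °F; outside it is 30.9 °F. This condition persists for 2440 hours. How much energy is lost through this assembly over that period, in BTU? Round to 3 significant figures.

710000 BTU

0.518 × 1.14 = 0.5905
R_total = 0.71 + 0.5905 + 51.4 + 4.06 + 0.14 = 56.9 ft²·°F·h/BTU
Q = 451 × (67.6 − 30.9) / 56.9 = 290.9 BTU/h
E = 290.9 × 2440 = 709800 BTU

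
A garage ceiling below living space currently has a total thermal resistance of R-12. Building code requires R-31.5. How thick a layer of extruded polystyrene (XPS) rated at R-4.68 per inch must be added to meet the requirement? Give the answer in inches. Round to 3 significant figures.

ΔR = 31.5 − 12 = 19.5 ft²·°F·h/BTU
L = ΔR / (R/in) = 19.5/4.68 = 4.167 in

4.17 in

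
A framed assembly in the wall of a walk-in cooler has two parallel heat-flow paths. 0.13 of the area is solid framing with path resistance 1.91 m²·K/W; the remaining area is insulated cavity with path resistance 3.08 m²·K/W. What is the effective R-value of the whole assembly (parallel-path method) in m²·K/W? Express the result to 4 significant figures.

U_eff = 0.87/3.08 + 0.13/1.91 = 0.28247 + 0.068063 = 0.35053
R_eff = 1/U_eff = 2.8528 m²·K/W

2.853 m²·K/W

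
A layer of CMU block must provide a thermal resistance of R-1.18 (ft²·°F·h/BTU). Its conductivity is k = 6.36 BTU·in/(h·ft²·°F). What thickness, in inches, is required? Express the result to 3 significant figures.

L = R × k = 1.18 × 6.36 = 7.505 in

7.50 in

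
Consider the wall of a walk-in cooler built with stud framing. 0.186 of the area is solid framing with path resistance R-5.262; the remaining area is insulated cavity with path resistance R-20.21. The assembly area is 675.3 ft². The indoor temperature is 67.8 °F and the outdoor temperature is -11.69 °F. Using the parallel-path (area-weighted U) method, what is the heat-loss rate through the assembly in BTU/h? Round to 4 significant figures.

4060 BTU/h

U_eff = 0.814/20.21 + 0.186/5.262 = 0.040277 + 0.035348 = 0.075625
R_eff = 1/U_eff = 13.223 ft²·°F·h/BTU
Q = 675.3 × (67.8 − (-11.69)) / 13.223 = 4059.5 BTU/h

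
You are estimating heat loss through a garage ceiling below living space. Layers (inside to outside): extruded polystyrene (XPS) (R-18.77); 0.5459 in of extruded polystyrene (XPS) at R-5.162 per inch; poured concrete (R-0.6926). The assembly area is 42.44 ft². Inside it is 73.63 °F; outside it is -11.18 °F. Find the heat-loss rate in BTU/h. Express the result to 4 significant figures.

161.5 BTU/h

0.5459 × 5.162 = 2.8179
R_total = 18.77 + 2.8179 + 0.6926 = 22.281 ft²·°F·h/BTU
Q = A·ΔT/R = 42.44 × (73.63 − (-11.18)) / 22.281 = 161.55 BTU/h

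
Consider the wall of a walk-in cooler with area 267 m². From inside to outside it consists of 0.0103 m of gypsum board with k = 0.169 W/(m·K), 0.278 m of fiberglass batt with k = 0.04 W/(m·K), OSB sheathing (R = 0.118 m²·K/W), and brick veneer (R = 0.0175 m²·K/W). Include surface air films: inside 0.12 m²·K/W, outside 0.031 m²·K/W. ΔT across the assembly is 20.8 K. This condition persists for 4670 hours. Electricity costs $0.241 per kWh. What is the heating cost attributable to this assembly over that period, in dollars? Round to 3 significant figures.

857 dollars

0.0103/0.169 = 0.06095
0.278/0.04 = 6.95
R_total = 0.12 + 0.06095 + 6.95 + 0.118 + 0.0175 + 0.031 = 7.297 m²·K/W
Q = 267 × 20.8 / 7.297 = 761 W
E = 761 W × 4670 h / 1000 = 3554 kWh
Cost = 3554 × 0.241 = $856.5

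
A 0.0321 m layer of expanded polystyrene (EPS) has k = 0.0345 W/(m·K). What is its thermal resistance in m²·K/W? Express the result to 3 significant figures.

0.930 m²·K/W

R = L/k = 0.0321/0.0345 = 0.9304 m²·K/W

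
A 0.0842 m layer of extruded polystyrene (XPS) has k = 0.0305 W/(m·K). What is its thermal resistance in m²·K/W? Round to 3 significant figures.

R = L/k = 0.0842/0.0305 = 2.761 m²·K/W

2.76 m²·K/W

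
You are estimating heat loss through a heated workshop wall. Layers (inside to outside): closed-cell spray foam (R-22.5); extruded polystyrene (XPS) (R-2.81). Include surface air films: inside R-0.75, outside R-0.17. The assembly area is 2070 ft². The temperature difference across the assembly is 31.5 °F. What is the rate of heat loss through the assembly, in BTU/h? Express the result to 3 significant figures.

R_total = 0.75 + 22.5 + 2.81 + 0.17 = 26.23 ft²·°F·h/BTU
Q = A·ΔT/R = 2070 × 31.5 / 26.23 = 2486 BTU/h

2490 BTU/h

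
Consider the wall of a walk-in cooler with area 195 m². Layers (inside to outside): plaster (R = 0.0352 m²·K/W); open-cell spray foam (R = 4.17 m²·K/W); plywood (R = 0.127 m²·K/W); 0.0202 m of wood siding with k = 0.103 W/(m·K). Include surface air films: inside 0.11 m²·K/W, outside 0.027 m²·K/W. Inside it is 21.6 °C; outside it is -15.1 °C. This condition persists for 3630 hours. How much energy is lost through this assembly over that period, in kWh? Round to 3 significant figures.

0.0202/0.103 = 0.1961
R_total = 0.11 + 0.0352 + 4.17 + 0.127 + 0.1961 + 0.027 = 4.665 m²·K/W
Q = 195 × (21.6 − (-15.1)) / 4.665 = 1534 W
E = 1534 W × 3630 h / 1000 = 5568 kWh

5570 kWh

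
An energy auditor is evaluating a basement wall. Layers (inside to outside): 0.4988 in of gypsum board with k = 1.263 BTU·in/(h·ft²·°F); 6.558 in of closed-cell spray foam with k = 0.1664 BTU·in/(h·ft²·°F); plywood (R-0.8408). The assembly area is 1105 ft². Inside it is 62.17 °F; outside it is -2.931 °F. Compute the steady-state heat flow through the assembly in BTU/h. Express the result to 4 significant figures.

0.4988/1.263 = 0.39493
6.558/0.1664 = 39.411
R_total = 0.39493 + 39.411 + 0.8408 = 40.647 ft²·°F·h/BTU
Q = A·ΔT/R = 1105 × (62.17 − (-2.931)) / 40.647 = 1769.8 BTU/h

1770 BTU/h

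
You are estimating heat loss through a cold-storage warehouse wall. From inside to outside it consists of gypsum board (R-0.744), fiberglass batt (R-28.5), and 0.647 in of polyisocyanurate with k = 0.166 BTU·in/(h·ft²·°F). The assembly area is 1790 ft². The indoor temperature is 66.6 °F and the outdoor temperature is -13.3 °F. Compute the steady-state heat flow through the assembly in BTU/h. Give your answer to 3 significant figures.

0.647/0.166 = 3.898
R_total = 0.744 + 28.5 + 3.898 = 33.14 ft²·°F·h/BTU
Q = A·ΔT/R = 1790 × (66.6 − (-13.3)) / 33.14 = 4315 BTU/h

4320 BTU/h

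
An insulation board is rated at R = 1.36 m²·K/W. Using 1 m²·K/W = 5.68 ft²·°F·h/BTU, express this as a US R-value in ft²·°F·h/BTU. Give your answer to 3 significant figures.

R_US = 1.36 × 5.68 = 7.725

7.72 ft²·°F·h/BTU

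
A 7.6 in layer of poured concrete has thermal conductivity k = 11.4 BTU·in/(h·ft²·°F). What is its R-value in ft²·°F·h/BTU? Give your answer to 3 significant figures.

R = L/k = 7.6/11.4 = 0.6667 ft²·°F·h/BTU

0.667 ft²·°F·h/BTU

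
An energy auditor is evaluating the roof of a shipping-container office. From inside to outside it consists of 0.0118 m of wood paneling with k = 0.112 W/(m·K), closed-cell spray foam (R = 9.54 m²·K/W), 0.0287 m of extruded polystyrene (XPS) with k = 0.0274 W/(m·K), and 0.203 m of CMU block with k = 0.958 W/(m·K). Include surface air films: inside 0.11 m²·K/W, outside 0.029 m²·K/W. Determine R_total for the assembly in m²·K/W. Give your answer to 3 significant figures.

11.0 m²·K/W

0.0118/0.112 = 0.1054
0.0287/0.0274 = 1.047
0.203/0.958 = 0.2119
R_total = 0.11 + 0.1054 + 9.54 + 1.047 + 0.2119 + 0.029 = 11.04 m²·K/W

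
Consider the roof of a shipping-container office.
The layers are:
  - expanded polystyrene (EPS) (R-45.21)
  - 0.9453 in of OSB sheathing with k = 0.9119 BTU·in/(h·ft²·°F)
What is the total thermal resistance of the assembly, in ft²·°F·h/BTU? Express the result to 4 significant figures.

0.9453/0.9119 = 1.0366
R_total = 45.21 + 1.0366 = 46.247 ft²·°F·h/BTU

46.25 ft²·°F·h/BTU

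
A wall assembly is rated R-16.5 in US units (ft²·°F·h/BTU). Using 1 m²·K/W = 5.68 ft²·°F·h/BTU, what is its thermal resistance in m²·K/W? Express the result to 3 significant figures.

R_SI = 16.5/5.68 = 2.905

2.90 m²·K/W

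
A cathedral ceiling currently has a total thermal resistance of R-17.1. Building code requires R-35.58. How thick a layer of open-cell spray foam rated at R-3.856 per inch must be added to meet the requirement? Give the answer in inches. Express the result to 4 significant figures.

ΔR = 35.58 − 17.1 = 18.48 ft²·°F·h/BTU
L = ΔR / (R/in) = 18.48/3.856 = 4.7925 in

4.793 in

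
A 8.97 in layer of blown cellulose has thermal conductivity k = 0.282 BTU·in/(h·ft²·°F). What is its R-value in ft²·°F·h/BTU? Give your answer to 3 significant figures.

31.8 ft²·°F·h/BTU

R = L/k = 8.97/0.282 = 31.81 ft²·°F·h/BTU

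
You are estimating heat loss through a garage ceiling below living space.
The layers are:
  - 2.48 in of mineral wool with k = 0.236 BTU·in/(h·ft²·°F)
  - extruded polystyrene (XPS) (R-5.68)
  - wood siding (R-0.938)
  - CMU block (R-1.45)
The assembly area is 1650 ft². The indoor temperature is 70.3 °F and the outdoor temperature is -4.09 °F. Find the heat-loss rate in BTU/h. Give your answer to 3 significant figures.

6610 BTU/h

2.48/0.236 = 10.51
R_total = 10.51 + 5.68 + 0.938 + 1.45 = 18.58 ft²·°F·h/BTU
Q = A·ΔT/R = 1650 × (70.3 − (-4.09)) / 18.58 = 6607 BTU/h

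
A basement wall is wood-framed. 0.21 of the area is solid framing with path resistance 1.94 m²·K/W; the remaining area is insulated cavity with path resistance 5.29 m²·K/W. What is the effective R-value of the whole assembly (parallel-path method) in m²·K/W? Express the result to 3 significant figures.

3.88 m²·K/W

U_eff = 0.79/5.29 + 0.21/1.94 = 0.1493 + 0.1082 = 0.2576
R_eff = 1/U_eff = 3.882 m²·K/W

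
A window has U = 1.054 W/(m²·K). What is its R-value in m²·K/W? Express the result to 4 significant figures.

0.9488 m²·K/W

R = 1/U = 1/1.054 = 0.94877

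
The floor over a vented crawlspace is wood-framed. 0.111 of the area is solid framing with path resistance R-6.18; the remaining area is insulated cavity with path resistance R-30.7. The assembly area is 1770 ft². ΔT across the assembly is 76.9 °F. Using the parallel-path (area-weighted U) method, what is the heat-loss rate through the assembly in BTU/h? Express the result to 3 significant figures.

U_eff = 0.889/30.7 + 0.111/6.18 = 0.02896 + 0.01796 = 0.04692
R_eff = 1/U_eff = 21.31 ft²·°F·h/BTU
Q = 1770 × 76.9 / 21.31 = 6386 BTU/h

6390 BTU/h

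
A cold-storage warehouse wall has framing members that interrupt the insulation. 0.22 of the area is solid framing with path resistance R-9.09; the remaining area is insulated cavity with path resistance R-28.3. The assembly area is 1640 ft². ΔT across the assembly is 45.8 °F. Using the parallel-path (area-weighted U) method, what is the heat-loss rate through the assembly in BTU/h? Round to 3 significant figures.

3890 BTU/h

U_eff = 0.78/28.3 + 0.22/9.09 = 0.02756 + 0.0242 = 0.05176
R_eff = 1/U_eff = 19.32 ft²·°F·h/BTU
Q = 1640 × 45.8 / 19.32 = 3888 BTU/h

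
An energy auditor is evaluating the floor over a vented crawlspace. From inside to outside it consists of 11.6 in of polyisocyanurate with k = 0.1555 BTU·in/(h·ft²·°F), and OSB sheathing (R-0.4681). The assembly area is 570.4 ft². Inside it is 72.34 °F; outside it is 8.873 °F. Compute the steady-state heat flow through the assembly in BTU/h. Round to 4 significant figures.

482.3 BTU/h

11.6/0.1555 = 74.598
R_total = 74.598 + 0.4681 = 75.066 ft²·°F·h/BTU
Q = A·ΔT/R = 570.4 × (72.34 − 8.873) / 75.066 = 482.26 BTU/h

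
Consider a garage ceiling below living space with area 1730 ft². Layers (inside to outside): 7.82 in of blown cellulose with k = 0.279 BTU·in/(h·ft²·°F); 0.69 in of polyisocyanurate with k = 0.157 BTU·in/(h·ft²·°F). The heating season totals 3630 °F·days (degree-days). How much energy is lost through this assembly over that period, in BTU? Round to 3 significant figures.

7.82/0.279 = 28.03
0.69/0.157 = 4.395
R_total = 28.03 + 4.395 = 32.42 ft²·°F·h/BTU
E = A × HDD × 24 / R = 1730 × 3630 × 24 / 32.42 = 4648000 BTU

4650000 BTU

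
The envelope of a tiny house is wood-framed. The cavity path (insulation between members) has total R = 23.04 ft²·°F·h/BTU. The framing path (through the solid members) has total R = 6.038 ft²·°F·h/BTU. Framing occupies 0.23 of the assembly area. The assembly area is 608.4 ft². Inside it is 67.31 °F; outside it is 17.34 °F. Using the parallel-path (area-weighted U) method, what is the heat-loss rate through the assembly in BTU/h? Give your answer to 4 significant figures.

U_eff = 0.77/23.04 + 0.23/6.038 = 0.03342 + 0.038092 = 0.071512
R_eff = 1/U_eff = 13.984 ft²·°F·h/BTU
Q = 608.4 × (67.31 − 17.34) / 13.984 = 2174.1 BTU/h

2174 BTU/h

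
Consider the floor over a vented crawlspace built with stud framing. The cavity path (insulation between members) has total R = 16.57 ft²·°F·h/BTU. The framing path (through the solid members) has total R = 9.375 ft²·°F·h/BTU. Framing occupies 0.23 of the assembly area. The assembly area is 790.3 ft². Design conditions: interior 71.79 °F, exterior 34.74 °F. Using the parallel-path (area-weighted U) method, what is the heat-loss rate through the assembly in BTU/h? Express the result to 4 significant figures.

U_eff = 0.77/16.57 + 0.23/9.375 = 0.04647 + 0.024533 = 0.071003
R_eff = 1/U_eff = 14.084 ft²·°F·h/BTU
Q = 790.3 × (71.79 − 34.74) / 14.084 = 2079 BTU/h

2079 BTU/h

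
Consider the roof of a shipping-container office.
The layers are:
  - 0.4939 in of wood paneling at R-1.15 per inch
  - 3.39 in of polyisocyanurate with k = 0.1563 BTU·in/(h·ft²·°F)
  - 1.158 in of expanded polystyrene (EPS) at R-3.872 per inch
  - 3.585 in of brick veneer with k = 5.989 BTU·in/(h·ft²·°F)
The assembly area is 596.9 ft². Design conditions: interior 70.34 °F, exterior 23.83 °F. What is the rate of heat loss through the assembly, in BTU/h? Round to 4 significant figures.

0.4939 × 1.15 = 0.56798
3.39/0.1563 = 21.689
1.158 × 3.872 = 4.4838
3.585/5.989 = 0.5986
R_total = 0.56798 + 21.689 + 4.4838 + 0.5986 = 27.339 ft²·°F·h/BTU
Q = A·ΔT/R = 596.9 × (70.34 − 23.83) / 27.339 = 1015.5 BTU/h

1015 BTU/h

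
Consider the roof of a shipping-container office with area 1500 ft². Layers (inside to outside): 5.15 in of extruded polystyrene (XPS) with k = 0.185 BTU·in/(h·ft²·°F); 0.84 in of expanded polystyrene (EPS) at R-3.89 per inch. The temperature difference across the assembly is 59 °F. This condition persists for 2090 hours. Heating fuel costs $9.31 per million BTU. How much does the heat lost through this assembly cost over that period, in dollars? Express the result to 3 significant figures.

55.4 dollars

5.15/0.185 = 27.84
0.84 × 3.89 = 3.268
R_total = 27.84 + 3.268 = 31.11 ft²·°F·h/BTU
Q = 1500 × 59 / 31.11 = 2845 BTU/h
E = 2845 × 2090 = 5946000 BTU
Cost = 5946000/10⁶ × 9.31 = $55.36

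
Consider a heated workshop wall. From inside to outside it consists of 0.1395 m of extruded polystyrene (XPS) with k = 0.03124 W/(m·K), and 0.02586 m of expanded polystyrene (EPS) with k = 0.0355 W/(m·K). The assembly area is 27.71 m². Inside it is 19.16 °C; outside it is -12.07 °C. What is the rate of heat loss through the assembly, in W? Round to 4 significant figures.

0.1395/0.03124 = 4.4654
0.02586/0.0355 = 0.72845
R_total = 4.4654 + 0.72845 = 5.1939 m²·K/W
Q = A·ΔT/R = 27.71 × (19.16 − (-12.07)) / 5.1939 = 166.62 W

166.6 W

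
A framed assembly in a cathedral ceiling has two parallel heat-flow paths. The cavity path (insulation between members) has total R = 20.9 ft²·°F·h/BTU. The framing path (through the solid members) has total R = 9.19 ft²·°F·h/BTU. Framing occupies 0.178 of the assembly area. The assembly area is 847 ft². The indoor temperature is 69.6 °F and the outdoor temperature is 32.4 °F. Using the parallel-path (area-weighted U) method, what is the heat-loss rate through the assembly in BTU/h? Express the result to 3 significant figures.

U_eff = 0.822/20.9 + 0.178/9.19 = 0.03933 + 0.01937 = 0.0587
R_eff = 1/U_eff = 17.04 ft²·°F·h/BTU
Q = 847 × (69.6 − 32.4) / 17.04 = 1850 BTU/h

1850 BTU/h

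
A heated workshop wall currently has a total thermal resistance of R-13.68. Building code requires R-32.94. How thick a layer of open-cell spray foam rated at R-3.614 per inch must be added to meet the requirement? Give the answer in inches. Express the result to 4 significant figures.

5.329 in

ΔR = 32.94 − 13.68 = 19.26 ft²·°F·h/BTU
L = ΔR / (R/in) = 19.26/3.614 = 5.3293 in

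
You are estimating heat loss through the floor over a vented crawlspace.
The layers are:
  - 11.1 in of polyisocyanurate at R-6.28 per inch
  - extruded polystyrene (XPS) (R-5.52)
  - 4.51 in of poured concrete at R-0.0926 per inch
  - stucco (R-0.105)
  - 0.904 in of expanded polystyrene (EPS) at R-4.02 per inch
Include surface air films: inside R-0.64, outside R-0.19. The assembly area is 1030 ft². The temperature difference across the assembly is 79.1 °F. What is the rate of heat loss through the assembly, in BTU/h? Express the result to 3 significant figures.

1020 BTU/h

11.1 × 6.28 = 69.71
4.51 × 0.0926 = 0.4176
0.904 × 4.02 = 3.634
R_total = 0.64 + 69.71 + 5.52 + 0.4176 + 0.105 + 3.634 + 0.19 = 80.21 ft²·°F·h/BTU
Q = A·ΔT/R = 1030 × 79.1 / 80.21 = 1016 BTU/h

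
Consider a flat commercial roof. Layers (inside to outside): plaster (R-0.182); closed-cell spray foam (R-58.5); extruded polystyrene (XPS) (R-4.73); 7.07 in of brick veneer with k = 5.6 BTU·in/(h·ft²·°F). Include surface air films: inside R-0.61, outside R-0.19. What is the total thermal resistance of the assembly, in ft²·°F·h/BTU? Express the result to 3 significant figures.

7.07/5.6 = 1.263
R_total = 0.61 + 0.182 + 58.5 + 4.73 + 1.263 + 0.19 = 65.47 ft²·°F·h/BTU

65.5 ft²·°F·h/BTU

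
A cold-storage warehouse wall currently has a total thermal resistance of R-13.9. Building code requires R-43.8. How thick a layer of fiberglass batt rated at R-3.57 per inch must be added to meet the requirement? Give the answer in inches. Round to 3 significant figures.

ΔR = 43.8 − 13.9 = 29.9 ft²·°F·h/BTU
L = ΔR / (R/in) = 29.9/3.57 = 8.375 in

8.38 in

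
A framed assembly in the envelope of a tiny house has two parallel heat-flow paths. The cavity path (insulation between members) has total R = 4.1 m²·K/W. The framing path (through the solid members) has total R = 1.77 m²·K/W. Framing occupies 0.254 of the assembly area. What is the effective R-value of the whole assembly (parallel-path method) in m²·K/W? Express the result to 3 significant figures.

U_eff = 0.746/4.1 + 0.254/1.77 = 0.182 + 0.1435 = 0.3255
R_eff = 1/U_eff = 3.073 m²·K/W

3.07 m²·K/W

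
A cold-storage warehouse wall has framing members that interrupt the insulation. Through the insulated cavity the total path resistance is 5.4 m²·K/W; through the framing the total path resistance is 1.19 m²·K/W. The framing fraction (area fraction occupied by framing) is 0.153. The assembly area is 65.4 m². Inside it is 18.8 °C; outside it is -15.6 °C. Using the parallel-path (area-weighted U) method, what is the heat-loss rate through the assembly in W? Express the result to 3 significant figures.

642 W

U_eff = 0.847/5.4 + 0.153/1.19 = 0.1569 + 0.1286 = 0.2854
R_eff = 1/U_eff = 3.504 m²·K/W
Q = 65.4 × (18.8 − (-15.6)) / 3.504 = 642.1 W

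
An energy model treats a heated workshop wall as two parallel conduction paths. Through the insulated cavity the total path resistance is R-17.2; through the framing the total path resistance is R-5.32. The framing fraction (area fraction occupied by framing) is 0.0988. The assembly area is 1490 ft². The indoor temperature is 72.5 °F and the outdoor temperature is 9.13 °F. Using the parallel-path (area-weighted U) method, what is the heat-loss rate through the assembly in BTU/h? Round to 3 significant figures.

U_eff = 0.9012/17.2 + 0.0988/5.32 = 0.0524 + 0.01857 = 0.07097
R_eff = 1/U_eff = 14.09 ft²·°F·h/BTU
Q = 1490 × (72.5 − 9.13) / 14.09 = 6701 BTU/h

6700 BTU/h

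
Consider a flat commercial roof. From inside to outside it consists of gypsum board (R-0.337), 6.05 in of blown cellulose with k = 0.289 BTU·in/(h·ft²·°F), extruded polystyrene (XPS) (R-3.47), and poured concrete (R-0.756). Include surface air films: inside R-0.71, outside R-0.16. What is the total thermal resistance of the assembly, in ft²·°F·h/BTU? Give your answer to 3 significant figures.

6.05/0.289 = 20.93
R_total = 0.71 + 0.337 + 20.93 + 3.47 + 0.756 + 0.16 = 26.37 ft²·°F·h/BTU

26.4 ft²·°F·h/BTU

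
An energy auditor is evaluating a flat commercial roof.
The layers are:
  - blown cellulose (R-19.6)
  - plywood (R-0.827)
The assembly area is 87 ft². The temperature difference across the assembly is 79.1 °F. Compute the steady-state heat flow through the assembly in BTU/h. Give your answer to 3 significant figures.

337 BTU/h

R_total = 19.6 + 0.827 = 20.43 ft²·°F·h/BTU
Q = A·ΔT/R = 87 × 79.1 / 20.43 = 336.9 BTU/h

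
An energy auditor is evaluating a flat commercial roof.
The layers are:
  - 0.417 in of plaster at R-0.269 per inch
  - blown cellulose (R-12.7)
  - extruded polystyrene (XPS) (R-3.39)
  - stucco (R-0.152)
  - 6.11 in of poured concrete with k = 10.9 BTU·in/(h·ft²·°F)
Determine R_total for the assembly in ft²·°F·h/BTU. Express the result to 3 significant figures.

0.417 × 0.269 = 0.1122
6.11/10.9 = 0.5606
R_total = 0.1122 + 12.7 + 3.39 + 0.152 + 0.5606 = 16.91 ft²·°F·h/BTU

16.9 ft²·°F·h/BTU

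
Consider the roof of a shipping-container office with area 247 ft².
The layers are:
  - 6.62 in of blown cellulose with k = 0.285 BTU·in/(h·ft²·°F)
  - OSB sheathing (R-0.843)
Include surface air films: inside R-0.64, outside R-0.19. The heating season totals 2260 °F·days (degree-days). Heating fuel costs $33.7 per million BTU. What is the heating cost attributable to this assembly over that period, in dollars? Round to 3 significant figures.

6.62/0.285 = 23.23
R_total = 0.64 + 23.23 + 0.843 + 0.19 = 24.9 ft²·°F·h/BTU
E = A × HDD × 24 / R = 247 × 2260 × 24 / 24.9 = 538000 BTU
Cost = 538000/10⁶ × 33.7 = $18.13

18.1 dollars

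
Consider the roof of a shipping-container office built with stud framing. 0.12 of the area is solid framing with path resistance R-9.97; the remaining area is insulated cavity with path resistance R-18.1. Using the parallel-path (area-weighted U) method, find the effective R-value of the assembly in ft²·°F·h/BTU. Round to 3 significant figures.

U_eff = 0.88/18.1 + 0.12/9.97 = 0.04862 + 0.01204 = 0.06065
R_eff = 1/U_eff = 16.49 ft²·°F·h/BTU

16.5 ft²·°F·h/BTU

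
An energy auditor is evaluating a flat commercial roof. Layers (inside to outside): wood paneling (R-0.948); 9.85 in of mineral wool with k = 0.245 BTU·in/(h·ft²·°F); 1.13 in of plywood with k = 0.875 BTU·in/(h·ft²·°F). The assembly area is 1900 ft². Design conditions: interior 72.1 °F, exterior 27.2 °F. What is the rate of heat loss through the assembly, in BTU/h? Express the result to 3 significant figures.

9.85/0.245 = 40.2
1.13/0.875 = 1.291
R_total = 0.948 + 40.2 + 1.291 = 42.44 ft²·°F·h/BTU
Q = A·ΔT/R = 1900 × (72.1 − 27.2) / 42.44 = 2010 BTU/h

2010 BTU/h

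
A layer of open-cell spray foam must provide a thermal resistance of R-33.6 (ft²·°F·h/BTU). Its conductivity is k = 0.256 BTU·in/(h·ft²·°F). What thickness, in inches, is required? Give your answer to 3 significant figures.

L = R × k = 33.6 × 0.256 = 8.602 in

8.60 in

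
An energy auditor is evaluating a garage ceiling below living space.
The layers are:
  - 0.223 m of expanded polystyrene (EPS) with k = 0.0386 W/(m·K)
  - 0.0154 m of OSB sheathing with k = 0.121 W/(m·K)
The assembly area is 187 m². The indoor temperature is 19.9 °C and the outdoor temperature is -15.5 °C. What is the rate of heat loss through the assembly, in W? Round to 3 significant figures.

0.223/0.0386 = 5.777
0.0154/0.121 = 0.1273
R_total = 5.777 + 0.1273 = 5.904 m²·K/W
Q = A·ΔT/R = 187 × (19.9 − (-15.5)) / 5.904 = 1121 W

1120 W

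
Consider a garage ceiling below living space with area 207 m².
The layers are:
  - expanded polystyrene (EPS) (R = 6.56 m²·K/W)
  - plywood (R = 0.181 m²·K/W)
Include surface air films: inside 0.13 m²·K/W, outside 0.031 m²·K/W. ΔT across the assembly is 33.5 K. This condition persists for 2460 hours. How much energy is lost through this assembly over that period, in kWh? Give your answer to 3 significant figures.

2470 kWh

R_total = 0.13 + 6.56 + 0.181 + 0.031 = 6.902 m²·K/W
Q = 207 × 33.5 / 6.902 = 1005 W
E = 1005 W × 2460 h / 1000 = 2472 kWh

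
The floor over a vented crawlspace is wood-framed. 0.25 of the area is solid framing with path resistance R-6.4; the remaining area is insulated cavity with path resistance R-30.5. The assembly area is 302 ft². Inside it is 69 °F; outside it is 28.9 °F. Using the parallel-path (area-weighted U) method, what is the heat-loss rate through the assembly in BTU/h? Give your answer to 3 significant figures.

U_eff = 0.75/30.5 + 0.25/6.4 = 0.02459 + 0.03906 = 0.06365
R_eff = 1/U_eff = 15.71 ft²·°F·h/BTU
Q = 302 × (69 − 28.9) / 15.71 = 770.8 BTU/h

771 BTU/h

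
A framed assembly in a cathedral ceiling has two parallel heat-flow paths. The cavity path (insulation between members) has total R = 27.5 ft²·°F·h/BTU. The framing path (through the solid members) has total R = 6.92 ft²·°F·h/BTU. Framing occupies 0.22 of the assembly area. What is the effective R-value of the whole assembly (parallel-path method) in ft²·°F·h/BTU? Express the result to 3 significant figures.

U_eff = 0.78/27.5 + 0.22/6.92 = 0.02836 + 0.03179 = 0.06016
R_eff = 1/U_eff = 16.62 ft²·°F·h/BTU

16.6 ft²·°F·h/BTU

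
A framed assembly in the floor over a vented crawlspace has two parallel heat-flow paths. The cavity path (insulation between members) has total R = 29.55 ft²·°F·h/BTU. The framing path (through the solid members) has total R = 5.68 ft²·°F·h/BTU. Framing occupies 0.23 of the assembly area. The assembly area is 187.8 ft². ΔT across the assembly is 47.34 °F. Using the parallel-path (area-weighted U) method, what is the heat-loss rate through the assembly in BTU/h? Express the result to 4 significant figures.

591.7 BTU/h

U_eff = 0.77/29.55 + 0.23/5.68 = 0.026058 + 0.040493 = 0.06655
R_eff = 1/U_eff = 15.026 ft²·°F·h/BTU
Q = 187.8 × 47.34 / 15.026 = 591.66 BTU/h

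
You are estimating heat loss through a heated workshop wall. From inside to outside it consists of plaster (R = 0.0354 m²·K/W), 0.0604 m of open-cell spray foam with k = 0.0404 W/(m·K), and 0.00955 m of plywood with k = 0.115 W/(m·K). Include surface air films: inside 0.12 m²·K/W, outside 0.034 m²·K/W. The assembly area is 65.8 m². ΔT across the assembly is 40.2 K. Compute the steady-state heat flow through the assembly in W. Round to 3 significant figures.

0.0604/0.0404 = 1.495
0.00955/0.115 = 0.08304
R_total = 0.12 + 0.0354 + 1.495 + 0.08304 + 0.034 = 1.767 m²·K/W
Q = A·ΔT/R = 65.8 × 40.2 / 1.767 = 1497 W

1500 W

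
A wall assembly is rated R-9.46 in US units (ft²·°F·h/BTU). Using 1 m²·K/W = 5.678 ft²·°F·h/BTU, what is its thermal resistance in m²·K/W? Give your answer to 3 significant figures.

1.67 m²·K/W

R_SI = 9.46/5.678 = 1.666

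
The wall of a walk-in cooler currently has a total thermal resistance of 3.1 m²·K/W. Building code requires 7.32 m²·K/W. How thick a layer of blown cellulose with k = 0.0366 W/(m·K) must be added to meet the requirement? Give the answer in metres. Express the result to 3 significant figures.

0.154 m

ΔR = 7.32 − 3.1 = 4.22 m²·K/W
L = ΔR × k = 4.22 × 0.0366 = 0.1545 m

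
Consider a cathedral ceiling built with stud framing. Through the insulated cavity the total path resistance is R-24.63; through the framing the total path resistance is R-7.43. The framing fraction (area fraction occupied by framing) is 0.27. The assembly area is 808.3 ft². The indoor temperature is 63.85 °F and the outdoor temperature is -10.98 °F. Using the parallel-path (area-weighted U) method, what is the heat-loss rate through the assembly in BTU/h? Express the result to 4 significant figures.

U_eff = 0.73/24.63 + 0.27/7.43 = 0.029639 + 0.036339 = 0.065978
R_eff = 1/U_eff = 15.157 ft²·°F·h/BTU
Q = 808.3 × (63.85 − (-10.98)) / 15.157 = 3990.7 BTU/h

3991 BTU/h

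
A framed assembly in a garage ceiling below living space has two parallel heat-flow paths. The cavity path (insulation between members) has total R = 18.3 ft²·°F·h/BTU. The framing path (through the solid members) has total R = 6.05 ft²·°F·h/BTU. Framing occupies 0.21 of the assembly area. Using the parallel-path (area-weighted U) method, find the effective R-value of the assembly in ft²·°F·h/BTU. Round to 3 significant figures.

12.8 ft²·°F·h/BTU

U_eff = 0.79/18.3 + 0.21/6.05 = 0.04317 + 0.03471 = 0.07788
R_eff = 1/U_eff = 12.84 ft²·°F·h/BTU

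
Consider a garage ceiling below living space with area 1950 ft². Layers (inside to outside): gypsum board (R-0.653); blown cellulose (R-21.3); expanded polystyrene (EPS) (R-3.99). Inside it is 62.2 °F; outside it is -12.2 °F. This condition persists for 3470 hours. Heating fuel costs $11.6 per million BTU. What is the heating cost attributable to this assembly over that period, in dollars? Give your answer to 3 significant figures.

225 dollars

R_total = 0.653 + 21.3 + 3.99 = 25.94 ft²·°F·h/BTU
Q = 1950 × (62.2 − (-12.2)) / 25.94 = 5592 BTU/h
E = 5592 × 3470 = 19410000 BTU
Cost = 19410000/10⁶ × 11.6 = $225.1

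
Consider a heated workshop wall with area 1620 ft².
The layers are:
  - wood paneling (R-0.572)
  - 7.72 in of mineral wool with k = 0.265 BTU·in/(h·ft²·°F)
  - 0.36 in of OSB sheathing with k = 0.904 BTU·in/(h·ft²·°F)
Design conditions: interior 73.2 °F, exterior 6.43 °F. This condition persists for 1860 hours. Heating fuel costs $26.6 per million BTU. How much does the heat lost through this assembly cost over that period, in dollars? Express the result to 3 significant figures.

178 dollars

7.72/0.265 = 29.13
0.36/0.904 = 0.3982
R_total = 0.572 + 29.13 + 0.3982 = 30.1 ft²·°F·h/BTU
Q = 1620 × (73.2 − 6.43) / 30.1 = 3593 BTU/h
E = 3593 × 1860 = 6684000 BTU
Cost = 6684000/10⁶ × 26.6 = $177.8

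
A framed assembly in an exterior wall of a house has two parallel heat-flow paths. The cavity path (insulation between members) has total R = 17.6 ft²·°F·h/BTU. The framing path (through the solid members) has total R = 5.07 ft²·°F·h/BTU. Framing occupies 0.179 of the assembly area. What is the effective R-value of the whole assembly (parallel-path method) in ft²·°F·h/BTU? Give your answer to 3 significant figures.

12.2 ft²·°F·h/BTU

U_eff = 0.821/17.6 + 0.179/5.07 = 0.04665 + 0.03531 = 0.08195
R_eff = 1/U_eff = 12.2 ft²·°F·h/BTU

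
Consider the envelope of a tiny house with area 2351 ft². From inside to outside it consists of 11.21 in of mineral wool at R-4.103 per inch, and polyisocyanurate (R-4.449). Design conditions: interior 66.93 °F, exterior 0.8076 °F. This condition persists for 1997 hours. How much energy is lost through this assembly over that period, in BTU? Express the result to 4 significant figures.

6154000 BTU

11.21 × 4.103 = 45.995
R_total = 45.995 + 4.449 = 50.444 ft²·°F·h/BTU
Q = 2351 × (66.93 − 0.8076) / 50.444 = 3081.7 BTU/h
E = 3081.7 × 1997 = 6154200 BTU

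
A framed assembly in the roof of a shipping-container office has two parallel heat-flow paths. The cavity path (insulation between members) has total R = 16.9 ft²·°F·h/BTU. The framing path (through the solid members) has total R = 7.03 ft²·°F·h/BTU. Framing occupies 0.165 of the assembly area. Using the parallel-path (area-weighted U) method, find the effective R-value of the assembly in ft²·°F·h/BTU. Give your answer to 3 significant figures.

U_eff = 0.835/16.9 + 0.165/7.03 = 0.04941 + 0.02347 = 0.07288
R_eff = 1/U_eff = 13.72 ft²·°F·h/BTU

13.7 ft²·°F·h/BTU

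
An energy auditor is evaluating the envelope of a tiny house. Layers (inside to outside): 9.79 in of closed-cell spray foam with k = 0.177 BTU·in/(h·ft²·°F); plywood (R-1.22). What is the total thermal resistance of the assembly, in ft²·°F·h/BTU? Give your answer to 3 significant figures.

9.79/0.177 = 55.31
R_total = 55.31 + 1.22 = 56.53 ft²·°F·h/BTU

56.5 ft²·°F·h/BTU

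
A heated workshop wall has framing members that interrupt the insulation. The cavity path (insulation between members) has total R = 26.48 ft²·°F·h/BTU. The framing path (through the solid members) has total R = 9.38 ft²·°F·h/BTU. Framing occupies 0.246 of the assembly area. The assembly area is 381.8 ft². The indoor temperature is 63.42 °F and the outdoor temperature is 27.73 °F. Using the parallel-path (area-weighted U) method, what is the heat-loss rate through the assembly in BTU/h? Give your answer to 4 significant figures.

U_eff = 0.754/26.48 + 0.246/9.38 = 0.028474 + 0.026226 = 0.0547
R_eff = 1/U_eff = 18.281 ft²·°F·h/BTU
Q = 381.8 × (63.42 − 27.73) / 18.281 = 745.37 BTU/h

745.4 BTU/h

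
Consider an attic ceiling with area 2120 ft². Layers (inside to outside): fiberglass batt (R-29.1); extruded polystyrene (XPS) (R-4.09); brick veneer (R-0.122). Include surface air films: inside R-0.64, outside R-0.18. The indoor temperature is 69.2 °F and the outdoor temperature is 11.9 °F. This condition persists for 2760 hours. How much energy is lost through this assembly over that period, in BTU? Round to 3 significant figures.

R_total = 0.64 + 29.1 + 4.09 + 0.122 + 0.18 = 34.13 ft²·°F·h/BTU
Q = 2120 × (69.2 − 11.9) / 34.13 = 3559 BTU/h
E = 3559 × 2760 = 9823000 BTU

9820000 BTU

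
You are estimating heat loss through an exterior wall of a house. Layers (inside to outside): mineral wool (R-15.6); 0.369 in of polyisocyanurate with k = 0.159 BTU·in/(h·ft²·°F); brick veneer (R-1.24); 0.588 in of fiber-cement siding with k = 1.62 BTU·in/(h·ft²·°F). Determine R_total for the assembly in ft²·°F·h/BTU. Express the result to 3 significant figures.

0.369/0.159 = 2.321
0.588/1.62 = 0.363
R_total = 15.6 + 2.321 + 1.24 + 0.363 = 19.52 ft²·°F·h/BTU

19.5 ft²·°F·h/BTU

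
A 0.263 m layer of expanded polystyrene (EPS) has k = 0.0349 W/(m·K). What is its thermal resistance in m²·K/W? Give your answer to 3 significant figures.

7.54 m²·K/W

R = L/k = 0.263/0.0349 = 7.536 m²·K/W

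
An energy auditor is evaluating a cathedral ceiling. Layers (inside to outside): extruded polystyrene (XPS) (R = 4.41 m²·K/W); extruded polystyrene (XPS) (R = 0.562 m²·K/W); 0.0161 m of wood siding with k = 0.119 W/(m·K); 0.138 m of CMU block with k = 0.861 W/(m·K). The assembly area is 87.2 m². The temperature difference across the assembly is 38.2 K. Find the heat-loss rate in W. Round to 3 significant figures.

632 W

0.0161/0.119 = 0.1353
0.138/0.861 = 0.1603
R_total = 4.41 + 0.562 + 0.1353 + 0.1603 = 5.268 m²·K/W
Q = A·ΔT/R = 87.2 × 38.2 / 5.268 = 632.4 W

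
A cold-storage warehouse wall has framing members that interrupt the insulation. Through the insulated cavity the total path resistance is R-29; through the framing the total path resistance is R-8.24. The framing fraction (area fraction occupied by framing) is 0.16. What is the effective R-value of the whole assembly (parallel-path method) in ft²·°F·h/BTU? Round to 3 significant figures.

20.7 ft²·°F·h/BTU

U_eff = 0.84/29 + 0.16/8.24 = 0.02897 + 0.01942 = 0.04838
R_eff = 1/U_eff = 20.67 ft²·°F·h/BTU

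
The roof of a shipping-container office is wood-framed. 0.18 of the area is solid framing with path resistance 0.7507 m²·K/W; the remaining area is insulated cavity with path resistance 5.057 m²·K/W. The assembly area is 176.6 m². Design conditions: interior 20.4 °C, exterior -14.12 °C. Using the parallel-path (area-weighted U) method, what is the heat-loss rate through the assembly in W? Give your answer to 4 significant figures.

2450 W

U_eff = 0.82/5.057 + 0.18/0.7507 = 0.16215 + 0.23978 = 0.40193
R_eff = 1/U_eff = 2.488 m²·K/W
Q = 176.6 × (20.4 − (-14.12)) / 2.488 = 2450.2 W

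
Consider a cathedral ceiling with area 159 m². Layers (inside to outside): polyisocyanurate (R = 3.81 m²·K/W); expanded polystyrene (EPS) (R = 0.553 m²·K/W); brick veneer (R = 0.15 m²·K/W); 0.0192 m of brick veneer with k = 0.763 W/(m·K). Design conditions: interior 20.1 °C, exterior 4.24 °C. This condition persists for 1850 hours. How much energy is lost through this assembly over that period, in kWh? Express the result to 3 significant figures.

0.0192/0.763 = 0.02516
R_total = 3.81 + 0.553 + 0.15 + 0.02516 = 4.538 m²·K/W
Q = 159 × (20.1 − 4.24) / 4.538 = 555.7 W
E = 555.7 W × 1850 h / 1000 = 1028 kWh

1030 kWh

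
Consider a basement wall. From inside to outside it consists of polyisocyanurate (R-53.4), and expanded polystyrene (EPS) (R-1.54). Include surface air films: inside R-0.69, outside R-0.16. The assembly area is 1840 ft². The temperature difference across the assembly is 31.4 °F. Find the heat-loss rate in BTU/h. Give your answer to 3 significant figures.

1040 BTU/h

R_total = 0.69 + 53.4 + 1.54 + 0.16 = 55.79 ft²·°F·h/BTU
Q = A·ΔT/R = 1840 × 31.4 / 55.79 = 1036 BTU/h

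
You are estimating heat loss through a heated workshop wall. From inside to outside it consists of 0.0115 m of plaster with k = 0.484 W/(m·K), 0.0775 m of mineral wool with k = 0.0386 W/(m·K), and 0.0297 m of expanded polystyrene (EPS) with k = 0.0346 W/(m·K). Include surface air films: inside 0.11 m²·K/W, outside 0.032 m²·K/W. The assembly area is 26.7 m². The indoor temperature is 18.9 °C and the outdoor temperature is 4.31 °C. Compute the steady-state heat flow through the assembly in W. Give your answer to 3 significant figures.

128 W

0.0115/0.484 = 0.02376
0.0775/0.0386 = 2.008
0.0297/0.0346 = 0.8584
R_total = 0.11 + 0.02376 + 2.008 + 0.8584 + 0.032 = 3.032 m²·K/W
Q = A·ΔT/R = 26.7 × (18.9 − 4.31) / 3.032 = 128.5 W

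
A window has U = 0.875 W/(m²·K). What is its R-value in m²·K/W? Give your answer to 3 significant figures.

R = 1/U = 1/0.875 = 1.143

1.14 m²·K/W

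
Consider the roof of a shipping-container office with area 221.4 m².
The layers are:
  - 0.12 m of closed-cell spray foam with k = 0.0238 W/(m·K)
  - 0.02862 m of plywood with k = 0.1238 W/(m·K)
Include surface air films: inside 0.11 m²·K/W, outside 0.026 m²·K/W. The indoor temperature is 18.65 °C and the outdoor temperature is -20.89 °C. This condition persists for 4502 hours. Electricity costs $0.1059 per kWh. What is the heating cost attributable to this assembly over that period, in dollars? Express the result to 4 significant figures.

771.6 dollars

0.12/0.0238 = 5.042
0.02862/0.1238 = 0.23118
R_total = 0.11 + 5.042 + 0.23118 + 0.026 = 5.4092 m²·K/W
Q = 221.4 × (18.65 − (-20.89)) / 5.4092 = 1618.4 W
E = 1618.4 W × 4502 h / 1000 = 7286 kWh
Cost = 7286 × 0.1059 = $771.58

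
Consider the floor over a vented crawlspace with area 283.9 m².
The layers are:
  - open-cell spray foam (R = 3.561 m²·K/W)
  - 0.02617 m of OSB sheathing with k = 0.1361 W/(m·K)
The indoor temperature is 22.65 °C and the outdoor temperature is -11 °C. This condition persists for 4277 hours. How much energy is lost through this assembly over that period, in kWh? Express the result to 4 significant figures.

0.02617/0.1361 = 0.19229
R_total = 3.561 + 0.19229 = 3.7533 m²·K/W
Q = 283.9 × (22.65 − (-11)) / 3.7533 = 2545.3 W
E = 2545.3 W × 4277 h / 1000 = 10886 kWh

10890 kWh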